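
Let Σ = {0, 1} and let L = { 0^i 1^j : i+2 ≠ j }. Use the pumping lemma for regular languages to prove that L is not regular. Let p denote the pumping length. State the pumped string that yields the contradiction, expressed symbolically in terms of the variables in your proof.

Assume L is regular; let p be its pumping constant.
Choose w = 0^p 1^{p+p!+2}. Since p ≠ (p+p!+2)-2 = p+p!, w ∈ L; and |w| ≥ p.
The pumping lemma gives a decomposition w = xyz where |xy| ≤ p and y is nonempty.
Since the first p symbols of w are all 0's and |xy| ≤ p, y lies entirely in the leading 0-block: y = 0^k for some k with 1 ≤ k ≤ p.
Since 1 ≤ k ≤ p, k divides p!; set t = 1 + p!/k. Then xy^t z has p + (p!/k)·k = p + p! copies of 0. Now the 0-count is p+p! and (1-count)-2 = (p+p!+2)-2 = p+p!, so i+2 ≠ j fails. So xy^t z = 0^{p+p!} 1^{p+p!+2} ∉ L.
This contradicts the pumping lemma, so L is not regular.

0^{p+p!} 1^{p+p!+2}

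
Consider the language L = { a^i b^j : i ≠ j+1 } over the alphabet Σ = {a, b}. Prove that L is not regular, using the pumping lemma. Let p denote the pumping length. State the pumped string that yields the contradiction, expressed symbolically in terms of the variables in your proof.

Suppose for contradiction that L is regular, and let p be the pumping length.
Choose w = a^p b^{p+p!-1}. Since p ≠ (p+p!-1)+1 = p+p!, w ∈ L; and |w| ≥ p.
Write w = xyz as guaranteed by the lemma, with |xy| ≤ p and |y| > 0.
The first p characters of w are a's, so xy (and hence y) consists only of a's. Write y = a^k, 1 ≤ k ≤ p.
Since 1 ≤ k ≤ p, k divides p!; set t = 1 + p!/k. Then xy^t z has p + (p!/k)·k = p + p! copies of a. Now the a-count is p+p! and (b-count)+1 = (p+p!-1)+1 = p+p!, so i ≠ j+1 fails. So xy^t z = a^{p+p!} b^{p+p!-1} ∉ L.
Contradiction. Therefore L is not regular.

a^{p+p!} b^{p+p!-1}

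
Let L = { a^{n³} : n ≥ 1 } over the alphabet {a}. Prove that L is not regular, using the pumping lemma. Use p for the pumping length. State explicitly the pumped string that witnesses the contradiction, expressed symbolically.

a^{p³+k}

Assume L is regular. Let p be the pumping length given by the pumping lemma.
Take w = a^{p³} ∈ L with |w| = p³ ≥ p.
Write w = xyz as guaranteed by the lemma, with |xy| ≤ p and y is nonempty.
Then y = a^k for some k with 1 ≤ k ≤ p.
Pump with i = 2: xy^2z = a^{p³+k}. Since 1 ≤ k ≤ p, p³ < p³+k ≤ p³+p < p³+3p²+3p+1 = (p+1)³, so p³+k is not a perfect cube. So xy^2z ∉ L.
Contradiction. Therefore L is not regular.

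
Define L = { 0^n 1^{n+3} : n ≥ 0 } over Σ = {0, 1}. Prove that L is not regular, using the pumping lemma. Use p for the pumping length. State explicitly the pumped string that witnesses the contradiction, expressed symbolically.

0^{p+k} 1^{p+3}

Assume L is regular; let p be its pumping constant.
Let w = 0^p 1^{p+3} ∈ L; note |w| = 2p+3 ≥ p.
Write w = xyz as guaranteed by the lemma, with |xy| ≤ p and |y| > 0.
Because |xy| ≤ p and w begins with p copies of 0, we have y = 0^k with 1 ≤ k ≤ p.
Pump with i = 2: xy^2z = 0^{p+k} 1^{p+3}. For this to lie in L we would need p+3 = (p+k)+3, which forces k = 0. But k ≥ 1, so xy^2z ∉ L.
This contradicts the pumping lemma, so L is not regular.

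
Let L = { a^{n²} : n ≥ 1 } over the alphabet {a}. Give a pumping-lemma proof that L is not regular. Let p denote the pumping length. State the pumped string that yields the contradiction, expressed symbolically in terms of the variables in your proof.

a^{p²+k}

Suppose for contradiction that L is regular, and let p be the pumping length.
Take w = a^{p²} ∈ L with |w| = p² ≥ p.
Write w = xyz as guaranteed by the lemma, with |xy| ≤ p and y is nonempty.
Then y = a^k for some k with 1 ≤ k ≤ p.
Pump with i = 2: xy^2z = a^{p²+k}. Since 1 ≤ k ≤ p, p² < p²+k ≤ p²+p < (p+1)², so p²+k lies strictly between consecutive squares and is not a perfect square. So xy^2z ∉ L.
This is a contradiction; hence L is not regular.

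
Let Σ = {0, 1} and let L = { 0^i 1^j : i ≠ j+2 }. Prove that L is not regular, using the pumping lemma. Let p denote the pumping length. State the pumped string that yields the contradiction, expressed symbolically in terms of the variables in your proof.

0^{p+p!} 1^{p+p!-2}

Assume L is regular; let p be its pumping constant.
Choose w = 0^p 1^{p+p!-2}. Since p ≠ (p+p!-2)+2 = p+p!, w ∈ L; and |w| ≥ p.
Write w = xyz as guaranteed by the lemma, with |xy| ≤ p and y is nonempty.
The first p characters of w are 0's, so xy (and hence y) consists only of 0's. Write y = 0^k, 1 ≤ k ≤ p.
Since 1 ≤ k ≤ p, k divides p!; set t = 1 + p!/k. Then xy^t z has p + (p!/k)·k = p + p! copies of 0. Now the 0-count is p+p! and (1-count)+2 = (p+p!-2)+2 = p+p!, so i ≠ j+2 fails. So xy^t z = 0^{p+p!} 1^{p+p!-2} ∉ L.
This is a contradiction; hence L is not regular.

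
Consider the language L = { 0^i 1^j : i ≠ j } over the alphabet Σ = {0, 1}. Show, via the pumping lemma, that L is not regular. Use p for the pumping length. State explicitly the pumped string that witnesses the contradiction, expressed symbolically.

0^{p+p!} 1^{p+p!}

Toward a contradiction, assume L is regular with pumping length p.
Choose w = 0^p 1^{p+p!}. Since p ≠ p+p!, w ∈ L; and |w| ≥ p.
The pumping lemma gives a decomposition w = xyz where |xy| ≤ p and y is nonempty.
The first p characters of w are 0's, so xy (and hence y) consists only of 0's. Write y = 0^k, 1 ≤ k ≤ p.
Since 1 ≤ k ≤ p, k divides p!; set t = 1 + p!/k. Then xy^t z has p + (p!/k)·k = p + p! copies of 0. Now the 0-count equals the 1-count, so i ≠ j fails. So xy^t z = 0^{p+p!} 1^{p+p!} ∉ L.
This is a contradiction; hence L is not regular.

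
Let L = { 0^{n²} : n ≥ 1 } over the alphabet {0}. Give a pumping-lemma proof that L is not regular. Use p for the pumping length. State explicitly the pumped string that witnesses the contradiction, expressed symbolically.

Assume L is regular. Let p be the pumping length given by the pumping lemma.
Take w = 0^{p²} ∈ L with |w| = p² ≥ p.
By the pumping lemma, w = xyz with |xy| ≤ p and |y| ≥ 1.
Then y = 0^k for some k with 1 ≤ k ≤ p.
Pump with i = 2: xy^2z = 0^{p²+k}. Since 1 ≤ k ≤ p, p² < p²+k ≤ p²+p < (p+1)², so p²+k lies strictly between consecutive squares and is not a perfect square. So xy^2z ∉ L.
This is a contradiction; hence L is not regular.

0^{p²+k}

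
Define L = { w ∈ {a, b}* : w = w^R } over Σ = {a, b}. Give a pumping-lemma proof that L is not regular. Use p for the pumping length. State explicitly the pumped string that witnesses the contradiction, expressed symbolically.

a^{p+k} b a^p

Toward a contradiction, assume L is regular with pumping length p.
Take w = a^p b a^p, a palindrome of length 2p+1 ≥ p.
The pumping lemma gives a decomposition w = xyz where |xy| ≤ p and y is nonempty.
Because |xy| ≤ p and w begins with p copies of a, we have y = a^k with 1 ≤ k ≤ p.
Pump with i = 2: xy^2z = a^{p+k} b a^p. Its reverse is a^p b a^{p+k}, which differs from xy^2z since k ≥ 1. So xy^2z is not a palindrome and xy^2z ∉ L.
This is a contradiction; hence L is not regular.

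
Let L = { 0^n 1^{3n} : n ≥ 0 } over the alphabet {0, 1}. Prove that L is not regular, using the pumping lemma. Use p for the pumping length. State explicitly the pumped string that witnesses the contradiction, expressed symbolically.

Suppose for contradiction that L is regular, and let p be the pumping length.
Let w = 0^p 1^{3p} ∈ L; note |w| = 4p ≥ p.
By the pumping lemma, w = xyz with |xy| ≤ p and |y| > 0.
The first p characters of w are 0's, so xy (and hence y) consists only of 0's. Write y = 0^k, 1 ≤ k ≤ p.
Pump with i = 2: xy^2z = 0^{p+k} 1^{3p}. For this to lie in L we would need 3p = 3(p+k), which forces k = 0. But k ≥ 1, so xy^2z ∉ L.
Contradiction. Therefore L is not regular.

0^{p+k} 1^{3p}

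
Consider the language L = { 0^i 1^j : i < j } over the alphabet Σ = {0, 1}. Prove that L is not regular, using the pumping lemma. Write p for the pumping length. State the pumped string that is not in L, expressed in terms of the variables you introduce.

Assume L is regular. Let p be the pumping length given by the pumping lemma.
Choose w = 0^p 1^{p+1} ∈ L, with |w| = 2p+1 ≥ p.
Write w = xyz as guaranteed by the lemma, with |xy| ≤ p and |y| ≥ 1.
The first p characters of w are 0's, so xy (and hence y) consists only of 0's. Write y = 0^k, 1 ≤ k ≤ p.
Consider xy^2z = 0^{p+k} 1^{p+1}. Since k ≥ 1, the 0-count p+k is at least p+1, so i < j fails; thus xy^2z ∉ L.
Contradiction. Therefore L is not regular.

0^{p+k} 1^{p+1}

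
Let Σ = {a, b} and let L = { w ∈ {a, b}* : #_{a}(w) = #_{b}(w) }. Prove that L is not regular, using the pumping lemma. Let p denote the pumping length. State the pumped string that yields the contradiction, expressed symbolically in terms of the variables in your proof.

Suppose for contradiction that L is regular, and let p be the pumping length.
Choose w = a^p b^p ∈ L with |w| = 2p ≥ p.
Write w = xyz as guaranteed by the lemma, with |xy| ≤ p and |y| > 0.
Because |xy| ≤ p and w begins with p copies of a, we have y = a^k with 1 ≤ k ≤ p.
Pump with i = 2: xy^2z = a^{p+k} b^p has p+k occurrences of a but only p of b. Since k ≥ 1 the counts differ, so xy^2z ∉ L.
This is a contradiction; hence L is not regular.

a^{p+k} b^p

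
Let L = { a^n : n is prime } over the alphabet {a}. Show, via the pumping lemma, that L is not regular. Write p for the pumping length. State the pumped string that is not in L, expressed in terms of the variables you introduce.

Toward a contradiction, assume L is regular with pumping length p.
Let q be a prime with q ≥ p+2 (infinitely many primes exist), and take w = a^q ∈ L with |w| = q ≥ p.
By the pumping lemma, w = xyz with |xy| ≤ p and |y| ≥ 1.
Then y = a^k for some k with 1 ≤ k ≤ p.
Since 1 ≤ k ≤ p, |xz| = q-k. Pump with i = q+1: |xy^{q+1}z| = (q-k)+(q+1)k = q+qk = q(1+k), which is composite (both factors ≥ 2). So xy^{q+1}z = a^{q(1+k)} ∉ L.
Contradiction. Therefore L is not regular.

a^{q(1+k)}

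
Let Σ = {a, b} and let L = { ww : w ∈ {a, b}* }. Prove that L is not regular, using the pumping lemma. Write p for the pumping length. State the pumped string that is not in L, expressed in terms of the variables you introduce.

Suppose for contradiction that L is regular, and let p be the pumping length.
Take w = a^p b^p a^p b^p = uu where u = a^pb^p; then w ∈ L and |w| = 4p ≥ p.
The pumping lemma gives a decomposition w = xyz where |xy| ≤ p and |y| ≥ 1.
Because |xy| ≤ p and w begins with p copies of a, we have y = a^k with 1 ≤ k ≤ p.
Pump with i = 2: xy^2z = a^{p+k} b^p a^p b^p, of length 4p+k. Suppose this equals vv. The string starts with a and ends with b, so v does too; thus the boundary between the two copies of v is a b→a transition. There is exactly one such transition, at position 2p+k, so |v| = 2p+k and |vv| = 4p+2k ≠ 4p+k since k ≥ 1. So xy^2z ∉ L.
Contradiction. Therefore L is not regular.

a^{p+k} b^p a^p b^p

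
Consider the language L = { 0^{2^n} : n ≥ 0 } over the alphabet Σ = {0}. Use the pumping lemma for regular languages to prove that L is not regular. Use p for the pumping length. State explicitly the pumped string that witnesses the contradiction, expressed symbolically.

Assume L is regular; let p be its pumping constant.
Take w = 0^{2^p} ∈ L with |w| = 2^p ≥ p.
Write w = xyz as guaranteed by the lemma, with |xy| ≤ p and |y| ≥ 1.
Then y = 0^k for some k with 1 ≤ k ≤ p.
Pump with i = 2: xy^2z = 0^{2^p+k}. Since 1 ≤ k ≤ p < 2^p, we have 2^p < 2^p+k < 2^{p+1}, so 2^p+k is not a power of 2. So xy^2z ∉ L.
This contradicts the pumping lemma, so L is not regular.

0^{2^p+k}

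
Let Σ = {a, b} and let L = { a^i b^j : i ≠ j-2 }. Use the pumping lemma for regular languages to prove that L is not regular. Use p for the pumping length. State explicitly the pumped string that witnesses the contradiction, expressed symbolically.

Assume L is regular; let p be its pumping constant.
Choose w = a^p b^{p+p!+2}. Since p ≠ (p+p!+2)-2 = p+p!, w ∈ L; and |w| ≥ p.
By the pumping lemma, w = xyz with |xy| ≤ p and |y| > 0.
Because |xy| ≤ p and w begins with p copies of a, we have y = a^k with 1 ≤ k ≤ p.
Since 1 ≤ k ≤ p, k divides p!; set t = 1 + p!/k. Then xy^t z has p + (p!/k)·k = p + p! copies of a. Now the a-count is p+p! and (b-count)-2 = (p+p!+2)-2 = p+p!, so i ≠ j-2 fails. So xy^t z = a^{p+p!} b^{p+p!+2} ∉ L.
Contradiction. Therefore L is not regular.

a^{p+p!} b^{p+p!+2}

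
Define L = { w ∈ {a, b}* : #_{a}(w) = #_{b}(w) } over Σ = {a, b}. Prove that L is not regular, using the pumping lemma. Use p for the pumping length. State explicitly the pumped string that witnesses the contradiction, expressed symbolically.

a^{p+k} b^p

Toward a contradiction, assume L is regular with pumping length p.
Choose w = a^p b^p ∈ L with |w| = 2p ≥ p.
By the pumping lemma, w = xyz with |xy| ≤ p and |y| ≥ 1.
Because |xy| ≤ p and w begins with p copies of a, we have y = a^k with 1 ≤ k ≤ p.
Pump with i = 2: xy^2z = a^{p+k} b^p has p+k occurrences of a but only p of b. Since k ≥ 1 the counts differ, so xy^2z ∉ L.
Contradiction. Therefore L is not regular.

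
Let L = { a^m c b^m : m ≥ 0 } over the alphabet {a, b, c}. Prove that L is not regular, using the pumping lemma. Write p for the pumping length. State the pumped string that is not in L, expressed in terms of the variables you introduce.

Suppose for contradiction that L is regular, and let p be the pumping length.
Take w = a^p c b^p ∈ L with |w| = 2p+1 ≥ p.
The pumping lemma gives a decomposition w = xyz where |xy| ≤ p and |y| > 0.
Because |xy| ≤ p and w begins with p copies of a, we have y = a^k with 1 ≤ k ≤ p.
Pump with i = 2: xy^2z = a^{p+k} c b^p, which would require p+k = p. But k ≥ 1, so xy^2z ∉ L.
Contradiction. Therefore L is not regular.

a^{p+k} c b^p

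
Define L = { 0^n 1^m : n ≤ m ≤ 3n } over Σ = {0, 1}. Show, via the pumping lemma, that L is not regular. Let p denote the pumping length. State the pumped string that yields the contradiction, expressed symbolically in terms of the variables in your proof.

0^{p+k} 1^p

Assume L is regular. Let p be the pumping length given by the pumping lemma.
Take w = 0^p 1^p ∈ L (since p ≤ p ≤ 3p), with |w| = 2p ≥ p.
The pumping lemma gives a decomposition w = xyz where |xy| ≤ p and |y| > 0.
The first p characters of w are 0's, so xy (and hence y) consists only of 0's. Write y = 0^k, 1 ≤ k ≤ p.
Pump with i = 2: xy^2z = 0^{p+k} 1^p. Now n = p+k > p = m, so the condition n ≤ m fails. Thus xy^2z ∉ L.
This is a contradiction; hence L is not regular.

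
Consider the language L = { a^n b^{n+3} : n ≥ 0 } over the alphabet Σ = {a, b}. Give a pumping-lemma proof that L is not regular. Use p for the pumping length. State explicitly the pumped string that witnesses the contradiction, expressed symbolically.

Assume L is regular; let p be its pumping constant.
Choose w = a^p b^{p+3}, which is in L with |w| = 2p+3 ≥ p.
Write w = xyz as guaranteed by the lemma, with |xy| ≤ p and y is nonempty.
Because |xy| ≤ p and w begins with p copies of a, we have y = a^k with 1 ≤ k ≤ p.
Pump with i = 2: xy^2z = a^{p+k} b^{p+3}. For this to lie in L we would need p+3 = (p+k)+3, which forces k = 0. But k ≥ 1, so xy^2z ∉ L.
This contradicts the pumping lemma, so L is not regular.

a^{p+k} b^{p+3}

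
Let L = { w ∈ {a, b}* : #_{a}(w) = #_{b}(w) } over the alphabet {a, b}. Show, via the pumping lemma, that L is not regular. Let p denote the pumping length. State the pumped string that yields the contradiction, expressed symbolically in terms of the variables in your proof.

Assume L is regular; let p be its pumping constant.
Choose w = a^p b^p ∈ L with |w| = 2p ≥ p.
The pumping lemma gives a decomposition w = xyz where |xy| ≤ p and |y| ≥ 1.
Because |xy| ≤ p and w begins with p copies of a, we have y = a^k with 1 ≤ k ≤ p.
Pump with i = 2: xy^2z = a^{p+k} b^p has p+k occurrences of a but only p of b. Since k ≥ 1 the counts differ, so xy^2z ∉ L.
Contradiction. Therefore L is not regular.

a^{p+k} b^p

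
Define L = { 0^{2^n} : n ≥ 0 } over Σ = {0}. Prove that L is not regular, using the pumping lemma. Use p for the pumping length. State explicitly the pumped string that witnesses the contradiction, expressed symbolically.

Assume L is regular; let p be its pumping constant.
Take w = 0^{2^p} ∈ L with |w| = 2^p ≥ p.
The pumping lemma gives a decomposition w = xyz where |xy| ≤ p and |y| > 0.
Then y = 0^k for some k with 1 ≤ k ≤ p.
Pump with i = 2: xy^2z = 0^{2^p+k}. Since 1 ≤ k ≤ p < 2^p, we have 2^p < 2^p+k < 2^{p+1}, so 2^p+k is not a power of 2. So xy^2z ∉ L.
Contradiction. Therefore L is not regular.

0^{2^p+k}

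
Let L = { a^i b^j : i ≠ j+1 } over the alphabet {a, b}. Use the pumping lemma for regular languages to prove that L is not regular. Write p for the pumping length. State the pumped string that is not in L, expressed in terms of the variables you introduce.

Toward a contradiction, assume L is regular with pumping length p.
Choose w = a^p b^{p+p!-1}. Since p ≠ (p+p!-1)+1 = p+p!, w ∈ L; and |w| ≥ p.
The pumping lemma gives a decomposition w = xyz where |xy| ≤ p and |y| > 0.
Because |xy| ≤ p and w begins with p copies of a, we have y = a^k with 1 ≤ k ≤ p.
Since 1 ≤ k ≤ p, k divides p!; set t = 1 + p!/k. Then xy^t z has p + (p!/k)·k = p + p! copies of a. Now the a-count is p+p! and (b-count)+1 = (p+p!-1)+1 = p+p!, so i ≠ j+1 fails. So xy^t z = a^{p+p!} b^{p+p!-1} ∉ L.
Contradiction. Therefore L is not regular.

a^{p+p!} b^{p+p!-1}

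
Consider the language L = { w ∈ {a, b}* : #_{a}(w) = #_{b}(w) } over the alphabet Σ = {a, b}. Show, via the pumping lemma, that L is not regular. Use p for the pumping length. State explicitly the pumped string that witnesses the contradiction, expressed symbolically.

a^{p+k} b^p

Toward a contradiction, assume L is regular with pumping length p.
Choose w = a^p b^p ∈ L with |w| = 2p ≥ p.
By the pumping lemma, w = xyz with |xy| ≤ p and |y| ≥ 1.
Because |xy| ≤ p and w begins with p copies of a, we have y = a^k with 1 ≤ k ≤ p.
Pump with i = 2: xy^2z = a^{p+k} b^p has p+k occurrences of a but only p of b. Since k ≥ 1 the counts differ, so xy^2z ∉ L.
This is a contradiction; hence L is not regular.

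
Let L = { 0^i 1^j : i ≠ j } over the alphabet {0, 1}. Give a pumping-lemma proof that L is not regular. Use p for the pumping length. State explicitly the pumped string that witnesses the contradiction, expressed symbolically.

0^{p+p!} 1^{p+p!}

Assume L is regular; let p be its pumping constant.
Choose w = 0^p 1^{p+p!}. Since p ≠ p+p!, w ∈ L; and |w| ≥ p.
The pumping lemma gives a decomposition w = xyz where |xy| ≤ p and |y| ≥ 1.
Since the first p symbols of w are all 0's and |xy| ≤ p, y lies entirely in the leading 0-block: y = 0^k for some k with 1 ≤ k ≤ p.
Since 1 ≤ k ≤ p, k divides p!; set t = 1 + p!/k. Then xy^t z has p + (p!/k)·k = p + p! copies of 0. Now the 0-count equals the 1-count, so i ≠ j fails. So xy^t z = 0^{p+p!} 1^{p+p!} ∉ L.
This is a contradiction; hence L is not regular.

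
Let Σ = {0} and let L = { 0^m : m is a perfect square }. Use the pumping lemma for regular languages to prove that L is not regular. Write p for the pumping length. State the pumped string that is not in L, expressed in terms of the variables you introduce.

Assume L is regular. Let p be the pumping length given by the pumping lemma.
Take w = 0^{p²} ∈ L with |w| = p² ≥ p.
By the pumping lemma, w = xyz with |xy| ≤ p and |y| ≥ 1.
Then y = 0^k for some k with 1 ≤ k ≤ p.
Pump with i = 2: xy^2z = 0^{p²+k}. Since 1 ≤ k ≤ p, p² < p²+k ≤ p²+p < (p+1)², so p²+k lies strictly between consecutive squares and is not a perfect square. So xy^2z ∉ L.
This is a contradiction; hence L is not regular.

0^{p²+k}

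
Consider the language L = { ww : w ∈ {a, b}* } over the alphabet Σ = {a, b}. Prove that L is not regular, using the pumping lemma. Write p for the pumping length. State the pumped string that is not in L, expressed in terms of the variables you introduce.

a^{p+k} b^p a^p b^p

Assume L is regular; let p be its pumping constant.
Take w = a^p b^p a^p b^p = uu where u = a^pb^p; then w ∈ L and |w| = 4p ≥ p.
By the pumping lemma, w = xyz with |xy| ≤ p and y is nonempty.
Since the first p symbols of w are all a's and |xy| ≤ p, y lies entirely in the leading a-block: y = a^k for some k with 1 ≤ k ≤ p.
Pump with i = 2: xy^2z = a^{p+k} b^p a^p b^p, of length 4p+k. Suppose this equals vv. The string starts with a and ends with b, so v does too; thus the boundary between the two copies of v is a b→a transition. There is exactly one such transition, at position 2p+k, so |v| = 2p+k and |vv| = 4p+2k ≠ 4p+k since k ≥ 1. So xy^2z ∉ L.
This is a contradiction; hence L is not regular.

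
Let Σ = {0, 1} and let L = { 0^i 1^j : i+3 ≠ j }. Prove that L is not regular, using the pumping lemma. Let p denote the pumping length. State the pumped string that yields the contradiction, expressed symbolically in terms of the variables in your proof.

Assume L is regular. Let p be the pumping length given by the pumping lemma.
Choose w = 0^p 1^{p+p!+3}. Since p ≠ (p+p!+3)-3 = p+p!, w ∈ L; and |w| ≥ p.
Write w = xyz as guaranteed by the lemma, with |xy| ≤ p and |y| ≥ 1.
The first p characters of w are 0's, so xy (and hence y) consists only of 0's. Write y = 0^k, 1 ≤ k ≤ p.
Since 1 ≤ k ≤ p, k divides p!; set t = 1 + p!/k. Then xy^t z has p + (p!/k)·k = p + p! copies of 0. Now the 0-count is p+p! and (1-count)-3 = (p+p!+3)-3 = p+p!, so i+3 ≠ j fails. So xy^t z = 0^{p+p!} 1^{p+p!+3} ∉ L.
This contradicts the pumping lemma, so L is not regular.

0^{p+p!} 1^{p+p!+3}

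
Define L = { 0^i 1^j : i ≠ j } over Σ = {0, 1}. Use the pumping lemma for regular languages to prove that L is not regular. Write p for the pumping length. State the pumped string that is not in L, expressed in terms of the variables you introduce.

Toward a contradiction, assume L is regular with pumping length p.
Choose w = 0^p 1^{p+p!}. Since p ≠ p+p!, w ∈ L; and |w| ≥ p.
Write w = xyz as guaranteed by the lemma, with |xy| ≤ p and |y| > 0.
Because |xy| ≤ p and w begins with p copies of 0, we have y = 0^k with 1 ≤ k ≤ p.
Since 1 ≤ k ≤ p, k divides p!; set t = 1 + p!/k. Then xy^t z has p + (p!/k)·k = p + p! copies of 0. Now the 0-count equals the 1-count, so i ≠ j fails. So xy^t z = 0^{p+p!} 1^{p+p!} ∉ L.
Contradiction. Therefore L is not regular.

0^{p+p!} 1^{p+p!}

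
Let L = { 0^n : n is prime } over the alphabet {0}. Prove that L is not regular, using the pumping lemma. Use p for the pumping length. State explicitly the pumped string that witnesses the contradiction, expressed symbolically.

Toward a contradiction, assume L is regular with pumping length p.
Let q be a prime with q ≥ p+2 (infinitely many primes exist), and take w = 0^q ∈ L with |w| = q ≥ p.
By the pumping lemma, w = xyz with |xy| ≤ p and |y| ≥ 1.
Then y = 0^k for some k with 1 ≤ k ≤ p.
Since 1 ≤ k ≤ p, |xz| = q-k. Pump with i = q+1: |xy^{q+1}z| = (q-k)+(q+1)k = q+qk = q(1+k), which is composite (both factors ≥ 2). So xy^{q+1}z = 0^{q(1+k)} ∉ L.
This is a contradiction; hence L is not regular.

0^{q(1+k)}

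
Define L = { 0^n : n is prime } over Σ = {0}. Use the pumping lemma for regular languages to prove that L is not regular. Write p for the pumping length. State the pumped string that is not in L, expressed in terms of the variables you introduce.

0^{q(1+k)}

Toward a contradiction, assume L is regular with pumping length p.
Let q be a prime with q ≥ p+2 (infinitely many primes exist), and take w = 0^q ∈ L with |w| = q ≥ p.
By the pumping lemma, w = xyz with |xy| ≤ p and |y| > 0.
Then y = 0^k for some k with 1 ≤ k ≤ p.
Since 1 ≤ k ≤ p, |xz| = q-k. Pump with i = q+1: |xy^{q+1}z| = (q-k)+(q+1)k = q+qk = q(1+k), which is composite (both factors ≥ 2). So xy^{q+1}z = 0^{q(1+k)} ∉ L.
This contradicts the pumping lemma, so L is not regular.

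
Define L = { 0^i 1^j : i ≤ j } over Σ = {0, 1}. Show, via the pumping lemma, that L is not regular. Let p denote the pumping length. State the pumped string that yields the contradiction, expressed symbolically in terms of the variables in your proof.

Assume L is regular; let p be its pumping constant.
Choose w = 0^p 1^p ∈ L, with |w| = 2p ≥ p.
The pumping lemma gives a decomposition w = xyz where |xy| ≤ p and |y| ≥ 1.
Because |xy| ≤ p and w begins with p copies of 0, we have y = 0^k with 1 ≤ k ≤ p.
Consider xy^2z = 0^{p+k} 1^p. Since k ≥ 1, the 0-count p+k exceeds the 1-count p, so i ≤ j fails; thus xy^2z ∉ L.
This is a contradiction; hence L is not regular.

0^{p+k} 1^p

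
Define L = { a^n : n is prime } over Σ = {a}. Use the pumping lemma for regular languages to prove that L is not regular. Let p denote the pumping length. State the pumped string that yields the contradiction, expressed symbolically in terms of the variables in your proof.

a^{q(1+k)}

Assume L is regular. Let p be the pumping length given by the pumping lemma.
Let q be a prime with q ≥ p+2 (infinitely many primes exist), and take w = a^q ∈ L with |w| = q ≥ p.
Write w = xyz as guaranteed by the lemma, with |xy| ≤ p and |y| > 0.
Then y = a^k for some k with 1 ≤ k ≤ p.
Since 1 ≤ k ≤ p, |xz| = q-k. Pump with i = q+1: |xy^{q+1}z| = (q-k)+(q+1)k = q+qk = q(1+k), which is composite (both factors ≥ 2). So xy^{q+1}z = a^{q(1+k)} ∉ L.
This is a contradiction; hence L is not regular.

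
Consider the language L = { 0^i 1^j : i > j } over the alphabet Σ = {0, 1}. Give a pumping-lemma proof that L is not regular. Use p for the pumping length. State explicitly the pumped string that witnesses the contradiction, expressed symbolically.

0^{p+1-k} 1^p

Toward a contradiction, assume L is regular with pumping length p.
Choose w = 0^{p+1} 1^p ∈ L, with |w| = 2p+1 ≥ p.
By the pumping lemma, w = xyz with |xy| ≤ p and y is nonempty.
Since the first p symbols of w are all 0's and |xy| ≤ p, y lies entirely in the leading 0-block: y = 0^k for some k with 1 ≤ k ≤ p.
Consider xy^0z = xz = 0^{p+1-k} 1^p. Since k ≥ 1, the 0-count p+1-k is at most p, so i > j fails; thus xz ∉ L.
This contradicts the pumping lemma, so L is not regular.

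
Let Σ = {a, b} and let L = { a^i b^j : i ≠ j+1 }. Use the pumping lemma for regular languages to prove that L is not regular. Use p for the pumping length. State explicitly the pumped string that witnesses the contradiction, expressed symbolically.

Toward a contradiction, assume L is regular with pumping length p.
Choose w = a^p b^{p+p!-1}. Since p ≠ (p+p!-1)+1 = p+p!, w ∈ L; and |w| ≥ p.
By the pumping lemma, w = xyz with |xy| ≤ p and y is nonempty.
Because |xy| ≤ p and w begins with p copies of a, we have y = a^k with 1 ≤ k ≤ p.
Since 1 ≤ k ≤ p, k divides p!; set t = 1 + p!/k. Then xy^t z has p + (p!/k)·k = p + p! copies of a. Now the a-count is p+p! and (b-count)+1 = (p+p!-1)+1 = p+p!, so i ≠ j+1 fails. So xy^t z = a^{p+p!} b^{p+p!-1} ∉ L.
This is a contradiction; hence L is not regular.

a^{p+p!} b^{p+p!-1}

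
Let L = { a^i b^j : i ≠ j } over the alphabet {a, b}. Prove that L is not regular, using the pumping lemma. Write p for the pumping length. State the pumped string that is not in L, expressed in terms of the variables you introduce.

Toward a contradiction, assume L is regular with pumping length p.
Choose w = a^p b^{p+p!}. Since p ≠ p+p!, w ∈ L; and |w| ≥ p.
By the pumping lemma, w = xyz with |xy| ≤ p and y is nonempty.
The first p characters of w are a's, so xy (and hence y) consists only of a's. Write y = a^k, 1 ≤ k ≤ p.
Since 1 ≤ k ≤ p, k divides p!; set t = 1 + p!/k. Then xy^t z has p + (p!/k)·k = p + p! copies of a. Now the a-count equals the b-count, so i ≠ j fails. So xy^t z = a^{p+p!} b^{p+p!} ∉ L.
This contradicts the pumping lemma, so L is not regular.

a^{p+p!} b^{p+p!}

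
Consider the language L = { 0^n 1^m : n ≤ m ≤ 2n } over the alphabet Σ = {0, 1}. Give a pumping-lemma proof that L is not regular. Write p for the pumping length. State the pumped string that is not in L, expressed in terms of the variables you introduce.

Assume L is regular; let p be its pumping constant.
Take w = 0^p 1^p ∈ L (since p ≤ p ≤ 2p), with |w| = 2p ≥ p.
The pumping lemma gives a decomposition w = xyz where |xy| ≤ p and y is nonempty.
Since the first p symbols of w are all 0's and |xy| ≤ p, y lies entirely in the leading 0-block: y = 0^k for some k with 1 ≤ k ≤ p.
Pump with i = 2: xy^2z = 0^{p+k} 1^p. Now n = p+k > p = m, so the condition n ≤ m fails. Thus xy^2z ∉ L.
Contradiction. Therefore L is not regular.

0^{p+k} 1^p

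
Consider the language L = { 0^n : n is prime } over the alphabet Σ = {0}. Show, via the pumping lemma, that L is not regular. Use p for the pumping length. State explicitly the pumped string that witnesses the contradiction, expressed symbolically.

0^{q(1+k)}

Toward a contradiction, assume L is regular with pumping length p.
Let q be a prime with q ≥ p+2 (infinitely many primes exist), and take w = 0^q ∈ L with |w| = q ≥ p.
By the pumping lemma, w = xyz with |xy| ≤ p and y is nonempty.
Then y = 0^k for some k with 1 ≤ k ≤ p.
Since 1 ≤ k ≤ p, |xz| = q-k. Pump with i = q+1: |xy^{q+1}z| = (q-k)+(q+1)k = q+qk = q(1+k), which is composite (both factors ≥ 2). So xy^{q+1}z = 0^{q(1+k)} ∉ L.
This contradicts the pumping lemma, so L is not regular.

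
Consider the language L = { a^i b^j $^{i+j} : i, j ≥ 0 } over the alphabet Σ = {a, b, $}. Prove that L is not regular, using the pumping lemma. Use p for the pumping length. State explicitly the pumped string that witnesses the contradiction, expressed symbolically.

Assume L is regular; let p be its pumping constant.
Take w = a^p b^p $^{2p} ∈ L (with i=j=p, i+j=2p), |w| = 4p ≥ p.
Write w = xyz as guaranteed by the lemma, with |xy| ≤ p and y is nonempty.
The first p characters of w are a's, so xy (and hence y) consists only of a's. Write y = a^k, 1 ≤ k ≤ p.
Consider xy^2z = a^{p+k} b^p $^{2p}. Now the a- and b-counts sum to 2p+k, but the $-count is 2p ≠ 2p+k. So xy^2z ∉ L.
This is a contradiction; hence L is not regular.

a^{p+k} b^p $^{2p}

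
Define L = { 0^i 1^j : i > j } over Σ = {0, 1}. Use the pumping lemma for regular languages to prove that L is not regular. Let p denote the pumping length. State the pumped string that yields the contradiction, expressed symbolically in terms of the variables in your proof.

Toward a contradiction, assume L is regular with pumping length p.
Choose w = 0^{p+1} 1^p ∈ L, with |w| = 2p+1 ≥ p.
Write w = xyz as guaranteed by the lemma, with |xy| ≤ p and |y| > 0.
Since the first p symbols of w are all 0's and |xy| ≤ p, y lies entirely in the leading 0-block: y = 0^k for some k with 1 ≤ k ≤ p.
Consider xy^0z = xz = 0^{p+1-k} 1^p. Since k ≥ 1, the 0-count p+1-k is at most p, so i > j fails; thus xz ∉ L.
This is a contradiction; hence L is not regular.

0^{p+1-k} 1^p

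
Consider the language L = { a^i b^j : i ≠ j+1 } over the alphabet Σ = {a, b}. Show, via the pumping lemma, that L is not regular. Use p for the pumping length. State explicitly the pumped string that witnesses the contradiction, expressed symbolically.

a^{p+p!} b^{p+p!-1}

Toward a contradiction, assume L is regular with pumping length p.
Choose w = a^p b^{p+p!-1}. Since p ≠ (p+p!-1)+1 = p+p!, w ∈ L; and |w| ≥ p.
Write w = xyz as guaranteed by the lemma, with |xy| ≤ p and |y| ≥ 1.
The first p characters of w are a's, so xy (and hence y) consists only of a's. Write y = a^k, 1 ≤ k ≤ p.
Since 1 ≤ k ≤ p, k divides p!; set t = 1 + p!/k. Then xy^t z has p + (p!/k)·k = p + p! copies of a. Now the a-count is p+p! and (b-count)+1 = (p+p!-1)+1 = p+p!, so i ≠ j+1 fails. So xy^t z = a^{p+p!} b^{p+p!-1} ∉ L.
Contradiction. Therefore L is not regular.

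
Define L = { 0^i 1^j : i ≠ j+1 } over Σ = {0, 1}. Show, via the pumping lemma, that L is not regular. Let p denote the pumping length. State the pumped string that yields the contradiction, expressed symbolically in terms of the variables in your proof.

0^{p+p!} 1^{p+p!-1}

Suppose for contradiction that L is regular, and let p be the pumping length.
Choose w = 0^p 1^{p+p!-1}. Since p ≠ (p+p!-1)+1 = p+p!, w ∈ L; and |w| ≥ p.
By the pumping lemma, w = xyz with |xy| ≤ p and |y| > 0.
Because |xy| ≤ p and w begins with p copies of 0, we have y = 0^k with 1 ≤ k ≤ p.
Since 1 ≤ k ≤ p, k divides p!; set t = 1 + p!/k. Then xy^t z has p + (p!/k)·k = p + p! copies of 0. Now the 0-count is p+p! and (1-count)+1 = (p+p!-1)+1 = p+p!, so i ≠ j+1 fails. So xy^t z = 0^{p+p!} 1^{p+p!-1} ∉ L.
Contradiction. Therefore L is not regular.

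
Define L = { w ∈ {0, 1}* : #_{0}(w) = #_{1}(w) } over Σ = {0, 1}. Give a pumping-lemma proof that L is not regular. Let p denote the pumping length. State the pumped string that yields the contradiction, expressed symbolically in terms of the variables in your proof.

0^{p+k} 1^p

Suppose for contradiction that L is regular, and let p be the pumping length.
Choose w = 0^p 1^p ∈ L with |w| = 2p ≥ p.
Write w = xyz as guaranteed by the lemma, with |xy| ≤ p and |y| ≥ 1.
The first p characters of w are 0's, so xy (and hence y) consists only of 0's. Write y = 0^k, 1 ≤ k ≤ p.
Pump with i = 2: xy^2z = 0^{p+k} 1^p has p+k occurrences of 0 but only p of 1. Since k ≥ 1 the counts differ, so xy^2z ∉ L.
This is a contradiction; hence L is not regular.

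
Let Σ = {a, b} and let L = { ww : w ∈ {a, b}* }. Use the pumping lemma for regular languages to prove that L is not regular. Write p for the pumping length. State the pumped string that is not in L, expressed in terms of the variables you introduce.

a^{p+k} b^p a^p b^p

Toward a contradiction, assume L is regular with pumping length p.
Take w = a^p b^p a^p b^p = uu where u = a^pb^p; then w ∈ L and |w| = 4p ≥ p.
Write w = xyz as guaranteed by the lemma, with |xy| ≤ p and y is nonempty.
Because |xy| ≤ p and w begins with p copies of a, we have y = a^k with 1 ≤ k ≤ p.
Pump with i = 2: xy^2z = a^{p+k} b^p a^p b^p, of length 4p+k. Suppose this equals vv. The string starts with a and ends with b, so v does too; thus the boundary between the two copies of v is a b→a transition. There is exactly one such transition, at position 2p+k, so |v| = 2p+k and |vv| = 4p+2k ≠ 4p+k since k ≥ 1. So xy^2z ∉ L.
This contradicts the pumping lemma, so L is not regular.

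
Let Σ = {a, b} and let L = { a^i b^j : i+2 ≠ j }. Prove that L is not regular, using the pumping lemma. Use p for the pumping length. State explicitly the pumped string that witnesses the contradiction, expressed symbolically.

Toward a contradiction, assume L is regular with pumping length p.
Choose w = a^p b^{p+p!+2}. Since p ≠ (p+p!+2)-2 = p+p!, w ∈ L; and |w| ≥ p.
The pumping lemma gives a decomposition w = xyz where |xy| ≤ p and |y| ≥ 1.
Because |xy| ≤ p and w begins with p copies of a, we have y = a^k with 1 ≤ k ≤ p.
Since 1 ≤ k ≤ p, k divides p!; set t = 1 + p!/k. Then xy^t z has p + (p!/k)·k = p + p! copies of a. Now the a-count is p+p! and (b-count)-2 = (p+p!+2)-2 = p+p!, so i+2 ≠ j fails. So xy^t z = a^{p+p!} b^{p+p!+2} ∉ L.
Contradiction. Therefore L is not regular.

a^{p+p!} b^{p+p!+2}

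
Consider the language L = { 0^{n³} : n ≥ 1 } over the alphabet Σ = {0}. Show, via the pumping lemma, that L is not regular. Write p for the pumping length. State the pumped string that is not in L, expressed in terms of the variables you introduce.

Assume L is regular. Let p be the pumping length given by the pumping lemma.
Take w = 0^{p³} ∈ L with |w| = p³ ≥ p.
Write w = xyz as guaranteed by the lemma, with |xy| ≤ p and |y| > 0.
Then y = 0^k for some k with 1 ≤ k ≤ p.
Pump with i = 2: xy^2z = 0^{p³+k}. Since 1 ≤ k ≤ p, p³ < p³+k ≤ p³+p < p³+3p²+3p+1 = (p+1)³, so p³+k is not a perfect cube. So xy^2z ∉ L.
This is a contradiction; hence L is not regular.

0^{p³+k}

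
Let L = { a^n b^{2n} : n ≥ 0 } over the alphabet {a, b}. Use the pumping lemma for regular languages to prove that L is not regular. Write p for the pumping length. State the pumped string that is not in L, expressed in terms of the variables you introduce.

a^{p+k} b^{2p}

Suppose for contradiction that L is regular, and let p be the pumping length.
Take w = a^p b^{2p}. Then w ∈ L and |w| = 3p ≥ p.
The pumping lemma gives a decomposition w = xyz where |xy| ≤ p and y is nonempty.
Because |xy| ≤ p and w begins with p copies of a, we have y = a^k with 1 ≤ k ≤ p.
Pump with i = 2: xy^2z = a^{p+k} b^{2p}. For this to lie in L we would need 2p = 2(p+k), which forces k = 0. But k ≥ 1, so xy^2z ∉ L.
Contradiction. Therefore L is not regular.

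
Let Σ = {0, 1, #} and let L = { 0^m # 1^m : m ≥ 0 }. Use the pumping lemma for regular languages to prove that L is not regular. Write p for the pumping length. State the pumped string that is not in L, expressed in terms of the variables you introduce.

Assume L is regular; let p be its pumping constant.
Take w = 0^p # 1^p ∈ L with |w| = 2p+1 ≥ p.
The pumping lemma gives a decomposition w = xyz where |xy| ≤ p and |y| > 0.
The first p characters of w are 0's, so xy (and hence y) consists only of 0's. Write y = 0^k, 1 ≤ k ≤ p.
Pump with i = 2: xy^2z = 0^{p+k} # 1^p, which would require p+k = p. But k ≥ 1, so xy^2z ∉ L.
This is a contradiction; hence L is not regular.

0^{p+k} # 1^p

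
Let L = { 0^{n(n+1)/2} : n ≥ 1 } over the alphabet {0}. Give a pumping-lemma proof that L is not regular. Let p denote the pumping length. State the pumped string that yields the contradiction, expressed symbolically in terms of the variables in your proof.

0^{p(p+1)/2+k}

Assume L is regular. Let p be the pumping length given by the pumping lemma.
Take w = 0^{p(p+1)/2} ∈ L with |w| = p(p+1)/2 ≥ p.
The pumping lemma gives a decomposition w = xyz where |xy| ≤ p and y is nonempty.
Then y = 0^k for some k with 1 ≤ k ≤ p.
Pump with i = 2: xy^2z = 0^{p(p+1)/2+k}. Since 1 ≤ k ≤ p, p(p+1)/2 < p(p+1)/2+k ≤ p(p+1)/2+p < (p+1)(p+2)/2, so p(p+1)/2+k is strictly between consecutive triangular numbers. So xy^2z ∉ L.
Contradiction. Therefore L is not regular.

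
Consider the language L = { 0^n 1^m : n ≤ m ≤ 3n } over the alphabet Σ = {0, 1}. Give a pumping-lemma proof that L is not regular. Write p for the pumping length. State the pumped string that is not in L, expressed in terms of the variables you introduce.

Assume L is regular; let p be its pumping constant.
Take w = 0^p 1^p ∈ L (since p ≤ p ≤ 3p), with |w| = 2p ≥ p.
By the pumping lemma, w = xyz with |xy| ≤ p and y is nonempty.
Because |xy| ≤ p and w begins with p copies of 0, we have y = 0^k with 1 ≤ k ≤ p.
Pump with i = 2: xy^2z = 0^{p+k} 1^p. Now n = p+k > p = m, so the condition n ≤ m fails. Thus xy^2z ∉ L.
Contradiction. Therefore L is not regular.

0^{p+k} 1^p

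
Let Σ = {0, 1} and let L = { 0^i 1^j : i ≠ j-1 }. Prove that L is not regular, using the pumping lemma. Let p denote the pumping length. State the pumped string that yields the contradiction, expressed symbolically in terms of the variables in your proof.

Assume L is regular; let p be its pumping constant.
Choose w = 0^p 1^{p+p!+1}. Since p ≠ (p+p!+1)-1 = p+p!, w ∈ L; and |w| ≥ p.
Write w = xyz as guaranteed by the lemma, with |xy| ≤ p and |y| > 0.
Because |xy| ≤ p and w begins with p copies of 0, we have y = 0^k with 1 ≤ k ≤ p.
Since 1 ≤ k ≤ p, k divides p!; set t = 1 + p!/k. Then xy^t z has p + (p!/k)·k = p + p! copies of 0. Now the 0-count is p+p! and (1-count)-1 = (p+p!+1)-1 = p+p!, so i ≠ j-1 fails. So xy^t z = 0^{p+p!} 1^{p+p!+1} ∉ L.
This contradicts the pumping lemma, so L is not regular.

0^{p+p!} 1^{p+p!+1}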